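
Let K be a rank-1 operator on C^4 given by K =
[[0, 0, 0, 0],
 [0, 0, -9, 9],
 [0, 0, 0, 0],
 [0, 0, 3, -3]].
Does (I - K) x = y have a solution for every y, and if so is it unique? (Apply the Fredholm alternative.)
(I - K) is invertible (det(I - K) = 4 ≠ 0), so for every y in C^4 the equation (I - K) x = y has a unique solution.

K has rank 1, so it is an outer product K = u v^T: every row of K is a multiple of one row vector. Reading off the entries, u = (0, 3, 0, -1) and v = (0, 0, -3, 3) (row i of K equals u_i·v^T). A rank-one matrix u v^T satisfies K u = u (v·u) and kills the (3)-dimensional subspace v^⊥, so its characteristic polynomial is lambda^3 (lambda - v·u) with v·u = tr K = -3. Hence the eigenvalues of I - K are 1 (multiplicity 3) and 1 - (-3) = 4, so det(I - K) = 4. (Direct check: I - K =
[[1, 0, 0, 0],
 [0, 1, 9, -9],
 [0, 0, 1, 0],
 [0, 0, -3, 4]]
has determinant 4.) The finite-dimensional Fredholm alternative says: either (I - K) is invertible, or ker(I - K) ≠ {0} and then range(I - K) = ker((I - K)^*)^⊥, with dim ker(I - K) = dim ker((I - K)^*). Since det(I - K) ≠ 0, 1 is not an eigenvalue of K and ker(I - K) = {0}, so we are in the first case: for every y there is a unique x = (I - K)^(-1) y. Explicitly, by the Sherman–Morrison formula, (I - u v^T)^(-1) = I + u v^T/(1 - v·u), i.e. (I - K)^(-1) = I + K/(4).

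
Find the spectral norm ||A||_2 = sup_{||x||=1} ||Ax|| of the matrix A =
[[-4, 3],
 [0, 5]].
||A||_2 = sqrt(40) ≈ 6.3246 (= sqrt(largest eigenvalue of A^T A))

||A||_2 = sigma_max(A) = sqrt(lambda_max(A^T A)). Form the symmetric matrix M = A^T A =
[[16, -12],
 [-12, 34]].
Its characteristic polynomial (trace, determinant of M give the coefficients) is
  p(λ) = det(λ I - M) = λ^2 - 50λ + 400.
For λ^2 - 50λ + 400 the discriminant is 900. It is a perfect square (30^2), so the roots are rational: λ = (50 ± 30)/2 = 40, 10.
So the eigenvalues of A^T A are ≈ 10, 40 (all ≥ 0, as they must be for A^T A). The largest is λ_max = 40, hence ||A||_2 = sqrt(λ_max) = sqrt(40) ≈ 6.3246.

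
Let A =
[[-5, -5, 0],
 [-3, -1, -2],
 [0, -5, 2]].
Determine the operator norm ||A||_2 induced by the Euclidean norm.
||A||_2 ≈ 8.4789 (= sqrt(largest eigenvalue of A^T A))

||A||_2 = sigma_max(A) = sqrt(lambda_max(A^T A)). Form the symmetric matrix M = A^T A =
[[34, 28, 6],
 [28, 51, -8],
 [6, -8, 8]].
Its characteristic polynomial (trace, sum of principal 2x2 minors, determinant of M give the coefficients) is
  p(λ) = det(λ I - M) = λ^3 - 93λ^2 + 1530λ - 900.
No integer candidate from the rational root theorem (±divisors of 900) is a root, so the roots are irrational. The cubic discriminant is Δ = 5307678900 > 0, so there are three distinct real roots. p(0) = -900 and p(1) = 538 have opposite signs, so a root lies in (0, 1); Newton's method refines it to λ ≈ 0.6108. p(20) = 500 and p(21) = -522 have opposite signs, so a root lies in (20, 21); Newton's method refines it to λ ≈ 20.4969. p(71) = -3172 and p(72) = 396 have opposite signs, so a root lies in (71, 72); Newton's method refines it to λ ≈ 71.8923. Check (Vieta): the three roots sum to 93, matching tr M = 93.
So the eigenvalues of A^T A are ≈ 0.6108, 20.4969, 71.8923 (all ≥ 0, as they must be for A^T A). The largest is λ_max ≈ 71.8923, hence ||A||_2 = sqrt(λ_max) ≈ 8.4789.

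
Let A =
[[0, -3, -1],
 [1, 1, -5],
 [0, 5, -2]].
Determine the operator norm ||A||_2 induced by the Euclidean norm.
||A||_2 ≈ 6.7165 (= sqrt(largest eigenvalue of A^T A))

||A||_2 = sigma_max(A) = sqrt(lambda_max(A^T A)). Form the symmetric matrix M = A^T A =
[[1, 1, -5],
 [1, 35, -12],
 [-5, -12, 30]].
Its characteristic polynomial (trace, sum of principal 2x2 minors, determinant of M give the coefficients) is
  p(λ) = det(λ I - M) = λ^3 - 66λ^2 + 945λ - 121.
No integer candidate from the rational root theorem (±divisors of 121) is a root, so the roots are irrational. The cubic discriminant is Δ = 510680889 > 0, so there are three distinct real roots. p(0) = -121 and p(1) = 759 have opposite signs, so a root lies in (0, 1); Newton's method refines it to λ ≈ 0.1292. p(20) = 379 and p(21) = -121 have opposite signs, so a root lies in (20, 21); Newton's method refines it to λ ≈ 20.7595. p(45) = -121 and p(46) = 1029 have opposite signs, so a root lies in (45, 46); Newton's method refines it to λ ≈ 45.1112. Check (Vieta): the three roots sum to 66, matching tr M = 66.
So the eigenvalues of A^T A are ≈ 0.1292, 20.7595, 45.1112 (all ≥ 0, as they must be for A^T A). The largest is λ_max ≈ 45.1112, hence ||A||_2 = sqrt(λ_max) ≈ 6.7165.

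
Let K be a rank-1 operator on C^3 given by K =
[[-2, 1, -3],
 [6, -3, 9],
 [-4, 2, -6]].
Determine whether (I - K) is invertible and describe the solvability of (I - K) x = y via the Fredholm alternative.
(I - K) is invertible (det(I - K) = 12 ≠ 0), so for every y in C^3 the equation (I - K) x = y has a unique solution.

K has rank 1, so it is an outer product K = u v^T: every row of K is a multiple of one row vector. Reading off the entries, u = (1, -3, 2) and v = (-2, 1, -3) (row i of K equals u_i·v^T). A rank-one matrix u v^T satisfies K u = u (v·u) and kills the (2)-dimensional subspace v^⊥, so its characteristic polynomial is lambda^2 (lambda - v·u) with v·u = tr K = -11. Hence the eigenvalues of I - K are 1 (multiplicity 2) and 1 - (-11) = 12, so det(I - K) = 12. (Direct check: I - K =
[[3, -1, 3],
 [-6, 4, -9],
 [4, -2, 7]]
has determinant 12.) The finite-dimensional Fredholm alternative says: either (I - K) is invertible, or ker(I - K) ≠ {0} and then range(I - K) = ker((I - K)^*)^⊥, with dim ker(I - K) = dim ker((I - K)^*). Since det(I - K) ≠ 0, 1 is not an eigenvalue of K and ker(I - K) = {0}, so we are in the first case: for every y there is a unique x = (I - K)^(-1) y. Explicitly, by the Sherman–Morrison formula, (I - u v^T)^(-1) = I + u v^T/(1 - v·u), i.e. (I - K)^(-1) = I + K/(12).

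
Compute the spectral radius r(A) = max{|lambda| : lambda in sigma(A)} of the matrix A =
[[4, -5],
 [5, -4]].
r(A) = 3

The eigenvalues of A are the roots of its characteristic polynomial. With M = A (coefficients from the trace and determinant):
  p(λ) = det(λ I - M) = λ^2 + 9.
For λ^2 + 9 the discriminant is -36. It is negative, so the roots are the complex-conjugate pair λ = 0 ± (sqrt(36)/2) i ≈ 0 ± 3i. For a conjugate pair the product of the roots equals the constant term, so |λ|^2 = 9 and |λ| = sqrt(9) = 3.
Thus the eigenvalues (to 4 decimals) are 0 ± 3i (modulus 3). The spectral radius is the largest modulus: r(A) = 3. (Cross-check: r(A) ≤ ||A||_2 ≈ 9; equality holds whenever A is normal, though it can also hold for some non-normal A.)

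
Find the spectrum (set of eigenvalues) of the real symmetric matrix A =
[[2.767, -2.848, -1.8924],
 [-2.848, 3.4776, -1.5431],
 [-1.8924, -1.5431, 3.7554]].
sigma(A) ≈ {-1, 5, 6}

A is real symmetric, so its spectrum consists of real eigenvalues. Expanding the characteristic polynomial of the displayed matrix gives
  det(λ I - A) = p(λ) = λ^3 + (-10)λ^2 + (19)λ + (30).
Solving p(λ) = 0 yields eigenvalues ≈ -1, 5, 6. (A is shown rounded to 4 decimals, so these recover the underlying integer eigenvalues to within that precision.)
Verification: the trace of A = 10 equals the sum of eigenvalues 10, and det(A) ≈ -29.9998 matches the eigenvalue product -30.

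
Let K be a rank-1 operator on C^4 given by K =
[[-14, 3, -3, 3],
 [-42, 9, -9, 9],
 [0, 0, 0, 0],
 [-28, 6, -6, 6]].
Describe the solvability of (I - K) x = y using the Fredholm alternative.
(I - K) is singular (det(I - K) = 0, i.e. 1 ∈ sigma(K)). (I - K) x = y is solvable iff y ⊥ ker((I - K)^*) = span{(-14, 3, -3, 3)}, i.e. iff -14y_1 + 3y_2 - 3y_3 + 3y_4 = 0. When solvable, the solutions are x = y + c·(1, 3, 0, 2), c arbitrary (ker(I - K) = span{(1, 3, 0, 2)}, dimension 1).

K has rank 1, so it is an outer product K = u v^T: every row of K is a multiple of one row vector. Reading off the entries, u = (1, 3, 0, 2) and v = (-14, 3, -3, 3) (row i of K equals u_i·v^T). A rank-one matrix u v^T satisfies K u = u (v·u) and kills the (3)-dimensional subspace v^⊥, so its characteristic polynomial is lambda^3 (lambda - v·u) with v·u = tr K = 1. Hence the eigenvalues of I - K are 1 (multiplicity 3) and 1 - (1) = 0, so det(I - K) = 0. (Direct check: I - K =
[[15, -3, 3, -3],
 [42, -8, 9, -9],
 [0, 0, 1, 0],
 [28, -6, 6, -5]]
has determinant 0.) So 1 is an eigenvalue of K and (I - K) is not invertible. The finite-dimensional Fredholm alternative says: either (I - K) is invertible, or ker(I - K) ≠ {0} and then range(I - K) = ker((I - K)^*)^⊥, with dim ker(I - K) = dim ker((I - K)^*). We are in the second case, so we need both kernels. Kernel of I - K: (I - K) u = u - u (v·u) = u - u = 0, so ker(I - K) = span{u} = span{(1, 3, 0, 2)} (it is exactly 1-dimensional because rank(I - K) = 3). Kernel of the adjoint: K is real, so (I - K)^* = I - K^T = I - v u^T, and (I - v u^T) v = v - v (u·v) = 0; hence ker((I - K)^*) = span{v} = span{(-14, 3, -3, 3)}. Therefore (I - K) x = y is solvable iff <y, v> = 0, i.e. iff -14y_1 + 3y_2 - 3y_3 + 3y_4 = 0. When this holds, K y = u (v·y) = 0, so (I - K) y = y and x = y is a particular solution; the full solution set is the line x = y + c·u = y + c·(1, 3, 0, 2), c ∈ C.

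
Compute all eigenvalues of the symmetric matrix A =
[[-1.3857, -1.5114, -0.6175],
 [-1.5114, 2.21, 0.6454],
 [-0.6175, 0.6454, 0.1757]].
sigma(A) ≈ {-2, 0, 3}

A is real symmetric, so its spectrum consists of real eigenvalues. Expanding the characteristic polynomial of the displayed matrix gives
  det(λ I - A) = p(λ) = λ^3 + (-1)λ^2 + (-6)λ + (0).
Solving p(λ) = 0 yields eigenvalues ≈ -2, 0, 3. (A is shown rounded to 4 decimals, so these recover the underlying integer eigenvalues to within that precision.)
Verification: the trace of A = 1 equals the sum of eigenvalues 1, and det(A) ≈ -0.0002 matches the eigenvalue product 0.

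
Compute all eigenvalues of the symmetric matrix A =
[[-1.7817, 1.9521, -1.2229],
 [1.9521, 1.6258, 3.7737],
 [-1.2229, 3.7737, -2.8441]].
sigma(A) ≈ {-6, -1, 4}

A is real symmetric, so its spectrum consists of real eigenvalues. Expanding the characteristic polynomial of the displayed matrix gives
  det(λ I - A) = p(λ) = λ^3 + (3)λ^2 + (-22)λ + (-24).
Solving p(λ) = 0 yields eigenvalues ≈ -6, -1, 4. (A is shown rounded to 4 decimals, so these recover the underlying integer eigenvalues to within that precision.)
Verification: the trace of A = -3 equals the sum of eigenvalues -3, and det(A) ≈ 24.0006 matches the eigenvalue product 24.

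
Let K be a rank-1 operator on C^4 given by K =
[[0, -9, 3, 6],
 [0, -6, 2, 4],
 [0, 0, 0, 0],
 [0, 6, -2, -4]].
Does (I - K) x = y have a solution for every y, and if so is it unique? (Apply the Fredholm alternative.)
(I - K) is invertible (det(I - K) = 11 ≠ 0), so for every y in C^4 the equation (I - K) x = y has a unique solution.

K has rank 1, so it is an outer product K = u v^T: every row of K is a multiple of one row vector. Reading off the entries, u = (3, 2, 0, -2) and v = (0, -3, 1, 2) (row i of K equals u_i·v^T). A rank-one matrix u v^T satisfies K u = u (v·u) and kills the (3)-dimensional subspace v^⊥, so its characteristic polynomial is lambda^3 (lambda - v·u) with v·u = tr K = -10. Hence the eigenvalues of I - K are 1 (multiplicity 3) and 1 - (-10) = 11, so det(I - K) = 11. (Direct check: I - K =
[[1, 9, -3, -6],
 [0, 7, -2, -4],
 [0, 0, 1, 0],
 [0, -6, 2, 5]]
has determinant 11.) The finite-dimensional Fredholm alternative says: either (I - K) is invertible, or ker(I - K) ≠ {0} and then range(I - K) = ker((I - K)^*)^⊥, with dim ker(I - K) = dim ker((I - K)^*). Since det(I - K) ≠ 0, 1 is not an eigenvalue of K and ker(I - K) = {0}, so we are in the first case: for every y there is a unique x = (I - K)^(-1) y. Explicitly, by the Sherman–Morrison formula, (I - u v^T)^(-1) = I + u v^T/(1 - v·u), i.e. (I - K)^(-1) = I + K/(11).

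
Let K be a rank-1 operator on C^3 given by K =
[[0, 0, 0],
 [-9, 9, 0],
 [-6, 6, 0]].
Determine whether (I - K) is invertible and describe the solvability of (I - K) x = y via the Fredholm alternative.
(I - K) is invertible (det(I - K) = -8 ≠ 0), so for every y in C^3 the equation (I - K) x = y has a unique solution.

K has rank 1, so it is an outer product K = u v^T: every row of K is a multiple of one row vector. Reading off the entries, u = (0, 3, 2) and v = (-3, 3, 0) (row i of K equals u_i·v^T). A rank-one matrix u v^T satisfies K u = u (v·u) and kills the (2)-dimensional subspace v^⊥, so its characteristic polynomial is lambda^2 (lambda - v·u) with v·u = tr K = 9. Hence the eigenvalues of I - K are 1 (multiplicity 2) and 1 - (9) = -8, so det(I - K) = -8. (Direct check: I - K =
[[1, 0, 0],
 [9, -8, 0],
 [6, -6, 1]]
has determinant -8.) The finite-dimensional Fredholm alternative says: either (I - K) is invertible, or ker(I - K) ≠ {0} and then range(I - K) = ker((I - K)^*)^⊥, with dim ker(I - K) = dim ker((I - K)^*). Since det(I - K) ≠ 0, 1 is not an eigenvalue of K and ker(I - K) = {0}, so we are in the first case: for every y there is a unique x = (I - K)^(-1) y. Explicitly, by the Sherman–Morrison formula, (I - u v^T)^(-1) = I + u v^T/(1 - v·u), i.e. (I - K)^(-1) = I + K/(-8).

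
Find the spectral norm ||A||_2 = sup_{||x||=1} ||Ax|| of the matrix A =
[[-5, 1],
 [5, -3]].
||A||_2 = sqrt((60 + sqrt(3200))/2) ≈ 7.6344 (= sqrt(largest eigenvalue of A^T A))

||A||_2 = sigma_max(A) = sqrt(lambda_max(A^T A)). Form the symmetric matrix M = A^T A =
[[50, -20],
 [-20, 10]].
Its characteristic polynomial (trace, determinant of M give the coefficients) is
  p(λ) = det(λ I - M) = λ^2 - 60λ + 100.
For λ^2 - 60λ + 100 the discriminant is 3200. It is nonnegative but not a perfect square, so the roots are real and irrational: λ = (60 ± sqrt(3200))/2 ≈ 58.2843, 1.7157.
So the eigenvalues of A^T A are ≈ 1.7157, 58.2843 (all ≥ 0, as they must be for A^T A). The largest is λ_max = (60 + sqrt(3200))/2 ≈ 58.2843, hence ||A||_2 = sqrt(λ_max) = sqrt((60 + sqrt(3200))/2) ≈ 7.6344.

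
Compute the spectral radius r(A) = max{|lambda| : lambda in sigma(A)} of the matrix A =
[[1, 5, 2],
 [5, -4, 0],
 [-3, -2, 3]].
r(A) ≈ 7.1024

The eigenvalues of A are the roots of its characteristic polynomial. With M = A (coefficients from the trace, the sum of principal 2x2 minors, and det A):
  p(λ) = det(λ I - M) = λ^3 - 32λ + 131.
No integer candidate from the rational root theorem (±divisors of 131) is a root, so the roots are irrational. The cubic discriminant is Δ = -332275 < 0, so there is one real root and a complex-conjugate pair. p(-8) = -125 and p(-7) = 12 have opposite signs, so a root lies in (-8, -7); Newton's method refines it to λ ≈ -7.1024. Dividing out (λ - (-7.1024)) leaves approximately λ^2 - 7.1024λ + 18.4444. For λ^2 - 7.1024λ + 18.4444 the discriminant is -23.3332. It is negative, so the remaining roots are the complex-conjugate pair λ ≈ 3.5512 ± 2.4152i. Their product equals the constant term, so |λ|^2 ≈ 18.4444 and |λ| ≈ 4.2947.
Thus the eigenvalues (to 4 decimals) are -7.1024 (modulus 7.1024); 3.5512 ± 2.4152i (modulus 4.2947). The spectral radius is the largest modulus: r(A) ≈ 7.1024. (Cross-check: r(A) ≤ ||A||_2 ≈ 7.1826; equality holds whenever A is normal, though it can also hold for some non-normal A.)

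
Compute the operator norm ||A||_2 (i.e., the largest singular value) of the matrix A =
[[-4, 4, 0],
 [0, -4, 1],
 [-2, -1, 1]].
||A||_2 ≈ 6.4949 (= sqrt(largest eigenvalue of A^T A))

||A||_2 = sigma_max(A) = sqrt(lambda_max(A^T A)). Form the symmetric matrix M = A^T A =
[[20, -14, -2],
 [-14, 33, -5],
 [-2, -5, 2]].
Its characteristic polynomial (trace, sum of principal 2x2 minors, determinant of M give the coefficients) is
  p(λ) = det(λ I - M) = λ^3 - 55λ^2 + 541λ - 16.
No integer candidate from the rational root theorem (±divisors of 16) is a root, so the roots are irrational. The cubic discriminant is Δ = 249912869 > 0, so there are three distinct real roots. p(0) = -16 and p(1) = 471 have opposite signs, so a root lies in (0, 1); Newton's method refines it to λ ≈ 0.0297. p(12) = 284 and p(13) = -81 have opposite signs, so a root lies in (12, 13); Newton's method refines it to λ ≈ 12.786. p(42) = -226 and p(43) = 1059 have opposite signs, so a root lies in (42, 43); Newton's method refines it to λ ≈ 42.1843. Check (Vieta): the three roots sum to 55, matching tr M = 55.
So the eigenvalues of A^T A are ≈ 0.0297, 12.786, 42.1843 (all ≥ 0, as they must be for A^T A). The largest is λ_max ≈ 42.1843, hence ||A||_2 = sqrt(λ_max) ≈ 6.4949.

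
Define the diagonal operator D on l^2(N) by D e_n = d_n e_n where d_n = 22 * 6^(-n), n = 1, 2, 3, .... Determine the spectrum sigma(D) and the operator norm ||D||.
sigma(D) = {22 * 6^(-n) : n ≥ 1} ∪ {0}; ||D|| = 11/3

A bounded diagonal operator on l^2 with diagonal entries d_n has spectrum equal to the closure of {d_n : n ≥ 1}: every d_n is an eigenvalue (with eigenvector e_n), so {d_n} ⊂ sigma(D); the spectrum is closed, so its closure is too; and for lambda not in the closure, (D - lambda I) has bounded inverse (the diagonal entries 1/(d_n - lambda) are bounded). For our sequence d_n = 22 * 6^(-n), n = 1, 2, 3, ...:
  - {d_n} = {22 * 6^(-n) : n ≥ 1}; the only limit point is 0
  - closure = {22 * 6^(-n) : n ≥ 1} ∪ {0}
For the norm: a diagonal operator has ||D|| = sup_n |d_n|. Here d_n = 22 * 6^(-n) is positive and decreasing, so sup_n |d_n| = d_1 = 22/6 = 11/3. So ||D|| = 11/3.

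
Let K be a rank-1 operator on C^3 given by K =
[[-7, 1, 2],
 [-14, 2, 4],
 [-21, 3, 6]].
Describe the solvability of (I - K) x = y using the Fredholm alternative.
(I - K) is singular (det(I - K) = 0, i.e. 1 ∈ sigma(K)). (I - K) x = y is solvable iff y ⊥ ker((I - K)^*) = span{(-7, 1, 2)}, i.e. iff -7y_1 + y_2 + 2y_3 = 0. When solvable, the solutions are x = y + c·(1, 2, 3), c arbitrary (ker(I - K) = span{(1, 2, 3)}, dimension 1).

K has rank 1, so it is an outer product K = u v^T: every row of K is a multiple of one row vector. Reading off the entries, u = (1, 2, 3) and v = (-7, 1, 2) (row i of K equals u_i·v^T). A rank-one matrix u v^T satisfies K u = u (v·u) and kills the (2)-dimensional subspace v^⊥, so its characteristic polynomial is lambda^2 (lambda - v·u) with v·u = tr K = 1. Hence the eigenvalues of I - K are 1 (multiplicity 2) and 1 - (1) = 0, so det(I - K) = 0. (Direct check: I - K =
[[8, -1, -2],
 [14, -1, -4],
 [21, -3, -5]]
has determinant 0.) So 1 is an eigenvalue of K and (I - K) is not invertible. The finite-dimensional Fredholm alternative says: either (I - K) is invertible, or ker(I - K) ≠ {0} and then range(I - K) = ker((I - K)^*)^⊥, with dim ker(I - K) = dim ker((I - K)^*). We are in the second case, so we need both kernels. Kernel of I - K: (I - K) u = u - u (v·u) = u - u = 0, so ker(I - K) = span{u} = span{(1, 2, 3)} (it is exactly 1-dimensional because rank(I - K) = 2). Kernel of the adjoint: K is real, so (I - K)^* = I - K^T = I - v u^T, and (I - v u^T) v = v - v (u·v) = 0; hence ker((I - K)^*) = span{v} = span{(-7, 1, 2)}. Therefore (I - K) x = y is solvable iff <y, v> = 0, i.e. iff -7y_1 + y_2 + 2y_3 = 0. When this holds, K y = u (v·y) = 0, so (I - K) y = y and x = y is a particular solution; the full solution set is the line x = y + c·u = y + c·(1, 2, 3), c ∈ C.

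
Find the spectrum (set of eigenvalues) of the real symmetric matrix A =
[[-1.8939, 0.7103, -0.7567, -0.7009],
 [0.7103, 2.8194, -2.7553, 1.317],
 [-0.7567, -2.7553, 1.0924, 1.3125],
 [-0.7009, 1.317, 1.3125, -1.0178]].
sigma(A) ≈ {-3, -2, 1, 5}

A is real symmetric, so its spectrum consists of real eigenvalues. Expanding the characteristic polynomial of the displayed matrix gives
  det(λ I - A) = p(λ) = λ^4 + (-1)λ^3 + (-19)λ^2 + (-11)λ + (29.9976).
Solving p(λ) = 0 yields eigenvalues ≈ -3, -2, 1, 5. (A is shown rounded to 4 decimals, so these recover the underlying integer eigenvalues to within that precision.)
Verification: the trace of A = 1 equals the sum of eigenvalues 1, and det(A) ≈ 29.9976 matches the eigenvalue product 30.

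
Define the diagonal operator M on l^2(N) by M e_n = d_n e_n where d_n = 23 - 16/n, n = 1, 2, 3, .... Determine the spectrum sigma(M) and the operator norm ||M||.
sigma(M) = {23 - 16/n : n ≥ 1} ∪ {23}; ||M|| = 23

A bounded diagonal operator on l^2 with diagonal entries d_n has spectrum equal to the closure of {d_n : n ≥ 1}: every d_n is an eigenvalue (with eigenvector e_n), so {d_n} ⊂ sigma(M); the spectrum is closed, so its closure is too; and for lambda not in the closure, (M - lambda I) has bounded inverse (the diagonal entries 1/(d_n - lambda) are bounded). For our sequence d_n = 23 - 16/n, n = 1, 2, 3, ...:
  - {d_n} = {23 - 16/n : n ≥ 1}; the only limit point is 23
  - closure = {23 - 16/n : n ≥ 1} ∪ {23}
For the norm: a diagonal operator has ||M|| = sup_n |d_n|. Here d_n = 23 - 16/n increases monotonically from d_1 = 7 toward 23, with all terms in [7, 23); so sup_n |d_n| = 23 (the supremum is the limit, not attained). So ||M|| = 23.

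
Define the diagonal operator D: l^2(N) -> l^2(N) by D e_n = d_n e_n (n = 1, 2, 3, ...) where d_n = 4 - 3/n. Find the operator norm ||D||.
||D|| = 4

For a diagonal operator on l^2 with entries d_n, ||D|| = sup_n |d_n|. Here d_1 = 1, d_2 = 5/2, ..., and d_n = 4 - 3/n increases monotonically toward 4. All terms lie in [1, 4), so |d_n| = d_n and the supremum is the limit 4, which is not attained by any individual d_n. Hence ||D|| = 4.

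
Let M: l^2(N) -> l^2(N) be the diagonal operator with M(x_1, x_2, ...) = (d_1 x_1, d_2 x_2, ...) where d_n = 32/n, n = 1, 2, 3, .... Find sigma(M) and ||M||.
sigma(M) = {32/n : n ≥ 1} ∪ {0}; ||M|| = 32

A bounded diagonal operator on l^2 with diagonal entries d_n has spectrum equal to the closure of {d_n : n ≥ 1}: every d_n is an eigenvalue (with eigenvector e_n), so {d_n} ⊂ sigma(M); the spectrum is closed, so its closure is too; and for lambda not in the closure, (M - lambda I) has bounded inverse (the diagonal entries 1/(d_n - lambda) are bounded). For our sequence d_n = 32/n, n = 1, 2, 3, ...:
  - {d_n} = {32/n : n ≥ 1}; the only limit point is 0
  - closure = {32/n : n ≥ 1} ∪ {0}
For the norm: a diagonal operator has ||M|| = sup_n |d_n|. Here d_n = 32/n is positive and decreasing, so sup_n |d_n| = d_1 = 32. So ||M|| = 32.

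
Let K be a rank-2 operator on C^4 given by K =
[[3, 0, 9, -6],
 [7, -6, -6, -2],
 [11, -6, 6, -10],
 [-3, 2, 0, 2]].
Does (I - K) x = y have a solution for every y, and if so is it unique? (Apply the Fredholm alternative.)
(I - K) is invertible (det(I - K) = -183 ≠ 0), so for every y in C^4 the equation (I - K) x = y has a unique solution.

K has rank 2 and factors as K = U V^T = u1 v1^T + u2 v2^T with u1 = (3, -2, 2, 0), v1 = (1, 0, 3, -2), u2 = (0, -3, -3, 1), v2 = (-3, 2, 0, 2) (multiplying out reproduces the displayed K). The nonzero eigenvalues of U V^T coincide with those of the 2 x 2 matrix G = V^T U = [[v1·u1, v1·u2], [v2·u1, v2·u2]] = [[9, -11], [-13, -4]], and by the Sylvester determinant identity det(I_4 - U V^T) = det(I_2 - V^T U) = det([[-8, 11], [13, 5]]) = (-8)(5) - (11)(13) = -183. (Direct check: I - K =
[[-2, 0, -9, 6],
 [-7, 7, 6, 2],
 [-11, 6, -5, 10],
 [3, -2, 0, -1]]
has determinant -183.) The finite-dimensional Fredholm alternative says: either (I - K) is invertible, or ker(I - K) ≠ {0} and then range(I - K) = ker((I - K)^*)^⊥, with dim ker(I - K) = dim ker((I - K)^*). Since det(I - K) ≠ 0, 1 is not an eigenvalue of K and ker(I - K) = {0}, so we are in the first case: for every y there is a unique x = (I - K)^(-1) y. (Explicitly, by the Woodbury identity, (I - U V^T)^(-1) = I + U (I_2 - G)^(-1) V^T.)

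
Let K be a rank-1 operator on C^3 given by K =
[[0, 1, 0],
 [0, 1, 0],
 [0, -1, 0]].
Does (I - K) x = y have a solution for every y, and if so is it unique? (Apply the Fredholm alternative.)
(I - K) is singular (det(I - K) = 0, i.e. 1 ∈ sigma(K)). (I - K) x = y is solvable iff y ⊥ ker((I - K)^*) = span{(0, 1, 0)}, i.e. iff y_2 = 0. When solvable, the solutions are x = y + c·(1, 1, -1), c arbitrary (ker(I - K) = span{(1, 1, -1)}, dimension 1).

K has rank 1, so it is an outer product K = u v^T: every row of K is a multiple of one row vector. Reading off the entries, u = (1, 1, -1) and v = (0, 1, 0) (row i of K equals u_i·v^T). A rank-one matrix u v^T satisfies K u = u (v·u) and kills the (2)-dimensional subspace v^⊥, so its characteristic polynomial is lambda^2 (lambda - v·u) with v·u = tr K = 1. Hence the eigenvalues of I - K are 1 (multiplicity 2) and 1 - (1) = 0, so det(I - K) = 0. (Direct check: I - K =
[[1, -1, 0],
 [0, 0, 0],
 [0, 1, 1]]
has determinant 0.) So 1 is an eigenvalue of K and (I - K) is not invertible. The finite-dimensional Fredholm alternative says: either (I - K) is invertible, or ker(I - K) ≠ {0} and then range(I - K) = ker((I - K)^*)^⊥, with dim ker(I - K) = dim ker((I - K)^*). We are in the second case, so we need both kernels. Kernel of I - K: (I - K) u = u - u (v·u) = u - u = 0, so ker(I - K) = span{u} = span{(1, 1, -1)} (it is exactly 1-dimensional because rank(I - K) = 2). Kernel of the adjoint: K is real, so (I - K)^* = I - K^T = I - v u^T, and (I - v u^T) v = v - v (u·v) = 0; hence ker((I - K)^*) = span{v} = span{(0, 1, 0)}. Therefore (I - K) x = y is solvable iff <y, v> = 0, i.e. iff y_2 = 0. When this holds, K y = u (v·y) = 0, so (I - K) y = y and x = y is a particular solution; the full solution set is the line x = y + c·u = y + c·(1, 1, -1), c ∈ C.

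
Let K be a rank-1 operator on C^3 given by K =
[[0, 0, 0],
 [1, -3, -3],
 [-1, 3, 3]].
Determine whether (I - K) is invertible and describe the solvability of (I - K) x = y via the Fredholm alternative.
(I - K) is invertible (det(I - K) = 1 ≠ 0), so for every y in C^3 the equation (I - K) x = y has a unique solution.

K has rank 1, so it is an outer product K = u v^T: every row of K is a multiple of one row vector. Reading off the entries, u = (0, 1, -1) and v = (1, -3, -3) (row i of K equals u_i·v^T). A rank-one matrix u v^T satisfies K u = u (v·u) and kills the (2)-dimensional subspace v^⊥, so its characteristic polynomial is lambda^2 (lambda - v·u) with v·u = tr K = 0. Hence the eigenvalues of I - K are 1 (multiplicity 2) and 1 - (0) = 1, so det(I - K) = 1. (Direct check: I - K =
[[1, 0, 0],
 [-1, 4, 3],
 [1, -3, -2]]
has determinant 1.) The finite-dimensional Fredholm alternative says: either (I - K) is invertible, or ker(I - K) ≠ {0} and then range(I - K) = ker((I - K)^*)^⊥, with dim ker(I - K) = dim ker((I - K)^*). Since det(I - K) ≠ 0, 1 is not an eigenvalue of K and ker(I - K) = {0}, so we are in the first case: for every y there is a unique x = (I - K)^(-1) y. Explicitly, by the Sherman–Morrison formula, (I - u v^T)^(-1) = I + u v^T/(1 - v·u), i.e. (I - K)^(-1) = I + K.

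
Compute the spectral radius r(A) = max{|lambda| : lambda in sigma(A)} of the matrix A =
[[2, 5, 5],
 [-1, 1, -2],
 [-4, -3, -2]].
r(A) ≈ 4.3642

The eigenvalues of A are the roots of its characteristic polynomial. With M = A (coefficients from the trace, the sum of principal 2x2 minors, and det A):
  p(λ) = det(λ I - M) = λ^3 - λ^2 + 15λ - 49.
No integer candidate from the rational root theorem (±divisors of 49) is a root, so the roots are irrational. The cubic discriminant is Δ = -65068 < 0, so there is one real root and a complex-conjugate pair. p(2) = -15 and p(3) = 14 have opposite signs, so a root lies in (2, 3); Newton's method refines it to λ ≈ 2.5727. Dividing out (λ - (2.5727)) leaves approximately λ^2 + 1.5727λ + 19.0461. For λ^2 + 1.5727λ + 19.0461 the discriminant is -73.711. It is negative, so the remaining roots are the complex-conjugate pair λ ≈ -0.7864 ± 4.2928i. Their product equals the constant term, so |λ|^2 ≈ 19.0461 and |λ| ≈ 4.3642.
Thus the eigenvalues (to 4 decimals) are 2.5727 (modulus 2.5727); -0.7864 ± 4.2928i (modulus 4.3642). The spectral radius is the largest modulus: r(A) ≈ 4.3642. (Cross-check: r(A) ≤ ||A||_2 ≈ 8.8215; equality holds whenever A is normal, though it can also hold for some non-normal A.)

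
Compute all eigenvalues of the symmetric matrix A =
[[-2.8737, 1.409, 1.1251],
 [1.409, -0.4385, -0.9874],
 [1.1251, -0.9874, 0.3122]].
sigma(A) ≈ {-4, 0, 1}

A is real symmetric, so its spectrum consists of real eigenvalues. Expanding the characteristic polynomial of the displayed matrix gives
  det(λ I - A) = p(λ) = λ^3 + (3)λ^2 + (-4)λ + (0).
Solving p(λ) = 0 yields eigenvalues ≈ -4, 0, 1. (A is shown rounded to 4 decimals, so these recover the underlying integer eigenvalues to within that precision.)
Verification: the trace of A = -3 equals the sum of eigenvalues -3, and det(A) ≈ -0.0002 matches the eigenvalue product 0.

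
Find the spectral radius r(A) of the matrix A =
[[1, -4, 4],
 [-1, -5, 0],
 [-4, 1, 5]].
r(A) ≈ 5.5433

The eigenvalues of A are the roots of its characteristic polynomial. With M = A (coefficients from the trace, the sum of principal 2x2 minors, and det A):
  p(λ) = det(λ I - M) = λ^3 - λ^2 - 13λ + 129.
No integer candidate from the rational root theorem (±divisors of 129) is a root, so the roots are irrational. The cubic discriminant is Δ = -409648 < 0, so there is one real root and a complex-conjugate pair. p(-6) = -45 and p(-5) = 44 have opposite signs, so a root lies in (-6, -5); Newton's method refines it to λ ≈ -5.5433. Dividing out (λ - (-5.5433)) leaves approximately λ^2 - 6.5433λ + 23.2714. For λ^2 - 6.5433λ + 23.2714 the discriminant is -50.2708. It is negative, so the remaining roots are the complex-conjugate pair λ ≈ 3.2716 ± 3.5451i. Their product equals the constant term, so |λ|^2 ≈ 23.2714 and |λ| ≈ 4.824.
Thus the eigenvalues (to 4 decimals) are -5.5433 (modulus 5.5433); 3.2716 ± 3.5451i (modulus 4.824). The spectral radius is the largest modulus: r(A) ≈ 5.5433. (Cross-check: r(A) ≤ ||A||_2 ≈ 7.428; equality holds whenever A is normal, though it can also hold for some non-normal A.)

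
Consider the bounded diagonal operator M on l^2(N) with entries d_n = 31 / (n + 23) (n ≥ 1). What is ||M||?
||M|| = 31/24 (attained at n = 1)

For M diagonal, ||M|| = sup_n |d_n| = sup_n 31/(n + 23). This is positive and strictly decreasing in n, so the supremum is attained at n = 1: d_1 = 31/(1 + 23) = 31/24. Hence ||M|| = 31/24.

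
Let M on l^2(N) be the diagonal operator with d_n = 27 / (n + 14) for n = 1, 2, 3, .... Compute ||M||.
||M|| = 9/5 (attained at n = 1)

For M diagonal, ||M|| = sup_n |d_n| = sup_n 27/(n + 14). This is positive and strictly decreasing in n, so the supremum is attained at n = 1: d_1 = 27/(1 + 14) = 9/5. Hence ||M|| = 9/5.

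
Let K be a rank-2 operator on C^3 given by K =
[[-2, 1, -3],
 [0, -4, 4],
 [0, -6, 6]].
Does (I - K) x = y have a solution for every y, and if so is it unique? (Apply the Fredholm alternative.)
(I - K) is invertible (det(I - K) = -3 ≠ 0), so for every y in C^3 the equation (I - K) x = y has a unique solution.

K has rank 2 and factors as K = U V^T = u1 v1^T + u2 v2^T with u1 = (-1, 2, 3), v1 = (0, -2, 2), u2 = (1, 0, 0), v2 = (-2, -1, -1) (multiplying out reproduces the displayed K). The nonzero eigenvalues of U V^T coincide with those of the 2 x 2 matrix G = V^T U = [[v1·u1, v1·u2], [v2·u1, v2·u2]] = [[2, 0], [-3, -2]], and by the Sylvester determinant identity det(I_3 - U V^T) = det(I_2 - V^T U) = det([[-1, 0], [3, 3]]) = (-1)(3) - (0)(3) = -3. (Direct check: I - K =
[[3, -1, 3],
 [0, 5, -4],
 [0, 6, -5]]
has determinant -3.) The finite-dimensional Fredholm alternative says: either (I - K) is invertible, or ker(I - K) ≠ {0} and then range(I - K) = ker((I - K)^*)^⊥, with dim ker(I - K) = dim ker((I - K)^*). Since det(I - K) ≠ 0, 1 is not an eigenvalue of K and ker(I - K) = {0}, so we are in the first case: for every y there is a unique x = (I - K)^(-1) y. (Explicitly, by the Woodbury identity, (I - U V^T)^(-1) = I + U (I_2 - G)^(-1) V^T.)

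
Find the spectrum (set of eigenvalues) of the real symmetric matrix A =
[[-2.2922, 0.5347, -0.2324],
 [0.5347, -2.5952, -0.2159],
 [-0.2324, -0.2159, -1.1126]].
sigma(A) ≈ {-3, -2, -1}

A is real symmetric, so its spectrum consists of real eigenvalues. Expanding the characteristic polynomial of the displayed matrix gives
  det(λ I - A) = p(λ) = λ^3 + (6)λ^2 + (11)λ + (6).
Solving p(λ) = 0 yields eigenvalues ≈ -3, -2, -1. (A is shown rounded to 4 decimals, so these recover the underlying integer eigenvalues to within that precision.)
Verification: the trace of A = -6 equals the sum of eigenvalues -6, and det(A) ≈ -5.9998 matches the eigenvalue product -6.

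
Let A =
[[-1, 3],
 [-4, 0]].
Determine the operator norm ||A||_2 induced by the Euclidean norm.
||A||_2 = sqrt(18) ≈ 4.2426 (= sqrt(largest eigenvalue of A^T A))

||A||_2 = sigma_max(A) = sqrt(lambda_max(A^T A)). Form the symmetric matrix M = A^T A =
[[17, -3],
 [-3, 9]].
Its characteristic polynomial (trace, determinant of M give the coefficients) is
  p(λ) = det(λ I - M) = λ^2 - 26λ + 144.
For λ^2 - 26λ + 144 the discriminant is 100. It is a perfect square (10^2), so the roots are rational: λ = (26 ± 10)/2 = 18, 8.
So the eigenvalues of A^T A are ≈ 8, 18 (all ≥ 0, as they must be for A^T A). The largest is λ_max = 18, hence ||A||_2 = sqrt(λ_max) = sqrt(18) ≈ 4.2426.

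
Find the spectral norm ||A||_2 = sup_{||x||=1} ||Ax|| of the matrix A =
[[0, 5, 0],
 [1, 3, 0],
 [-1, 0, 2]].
||A||_2 ≈ 5.8549 (= sqrt(largest eigenvalue of A^T A))

||A||_2 = sigma_max(A) = sqrt(lambda_max(A^T A)). Form the symmetric matrix M = A^T A =
[[2, 3, -2],
 [3, 34, 0],
 [-2, 0, 4]].
Its characteristic polynomial (trace, sum of principal 2x2 minors, determinant of M give the coefficients) is
  p(λ) = det(λ I - M) = λ^3 - 40λ^2 + 199λ - 100.
No integer candidate from the rational root theorem (±divisors of 100) is a root, so the roots are irrational. The cubic discriminant is Δ = 20297204 > 0, so there are three distinct real roots. p(0) = -100 and p(1) = 60 have opposite signs, so a root lies in (0, 1); Newton's method refines it to λ ≈ 0.566. p(5) = 20 and p(6) = -130 have opposite signs, so a root lies in (5, 6); Newton's method refines it to λ ≈ 5.1541. p(34) = -270 and p(35) = 740 have opposite signs, so a root lies in (34, 35); Newton's method refines it to λ ≈ 34.28. Check (Vieta): the three roots sum to 40, matching tr M = 40.
So the eigenvalues of A^T A are ≈ 0.566, 5.1541, 34.28 (all ≥ 0, as they must be for A^T A). The largest is λ_max ≈ 34.28, hence ||A||_2 = sqrt(λ_max) ≈ 5.8549.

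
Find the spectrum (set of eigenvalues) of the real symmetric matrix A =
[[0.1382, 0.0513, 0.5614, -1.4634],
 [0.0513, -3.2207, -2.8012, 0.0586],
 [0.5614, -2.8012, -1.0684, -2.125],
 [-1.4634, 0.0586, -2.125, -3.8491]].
sigma(A) ≈ {-6, -4, 0, 2}

A is real symmetric, so its spectrum consists of real eigenvalues. Expanding the characteristic polynomial of the displayed matrix gives
  det(λ I - A) = p(λ) = λ^4 + (8)λ^3 + (4)λ^2 + (-47.9989)λ + (-0.0032).
Solving p(λ) = 0 yields eigenvalues ≈ -6, -4, 0, 2. (A is shown rounded to 4 decimals, so these recover the underlying integer eigenvalues to within that precision.)
Verification: the trace of A = -8 equals the sum of eigenvalues -8, and det(A) ≈ -0.0032 matches the eigenvalue product 0.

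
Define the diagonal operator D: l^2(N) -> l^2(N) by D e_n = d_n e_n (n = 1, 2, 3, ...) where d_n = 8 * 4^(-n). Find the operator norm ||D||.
||D|| = 2 (attained at n = 1)

For D diagonal, ||D|| = sup_n |d_n|. The sequence d_n = 8 * 4^(-n) is positive and strictly decreasing (ratio 4^(-1) < 1), so the supremum is d_1 = 8/4 = 2. Hence ||D|| = 2.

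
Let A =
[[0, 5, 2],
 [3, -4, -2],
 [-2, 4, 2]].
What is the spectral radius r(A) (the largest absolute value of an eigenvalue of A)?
r(A) ≈ 4.5273

The eigenvalues of A are the roots of its characteristic polynomial. With M = A (coefficients from the trace, the sum of principal 2x2 minors, and det A):
  p(λ) = det(λ I - M) = λ^3 + 2λ^2 - 11λ + 2.
No integer candidate from the rational root theorem (±divisors of 2) is a root, so the roots are irrational. The cubic discriminant is Δ = 4844 > 0, so there are three distinct real roots. p(-5) = -18 and p(-4) = 14 have opposite signs, so a root lies in (-5, -4); Newton's method refines it to λ ≈ -4.5273. p(0) = 2 and p(1) = -6 have opposite signs, so a root lies in (0, 1); Newton's method refines it to λ ≈ 0.1889. p(2) = -4 and p(3) = 14 have opposite signs, so a root lies in (2, 3); Newton's method refines it to λ ≈ 2.3384. Check (Vieta): the three roots sum to -2, matching tr M = -2.
Thus the eigenvalues (to 4 decimals) are -4.5273 (modulus 4.5273); 0.1889 (modulus 0.1889); 2.3384 (modulus 2.3384). The spectral radius is the largest modulus: r(A) ≈ 4.5273. (Cross-check: r(A) ≤ ||A||_2 ≈ 8.7591; equality holds whenever A is normal, though it can also hold for some non-normal A.)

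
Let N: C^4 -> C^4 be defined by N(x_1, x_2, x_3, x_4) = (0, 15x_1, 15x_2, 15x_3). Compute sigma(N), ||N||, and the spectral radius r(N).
sigma(N) = {0}; ||N|| = 15; r(N) = 0. (N is nilpotent with N^4 = 0.)

On C^4, N is a strictly lower-triangular matrix with 15 on the subdiagonal and zeros elsewhere, so its characteristic polynomial is lambda^4 and every eigenvalue is 0: sigma(N) = {0}. For the operator norm, N e_i = 15e_{i+1} for i = 1, ..., 3 and N e_4 = 0, so the singular values of N are 15 (with multiplicity 3) and 0; hence ||N|| = 15. The spectral radius r(N) = max|lambda| = 0. Note ||N|| > r(N) — characteristic of non-normal nilpotent operators. Indeed N^4 = 0.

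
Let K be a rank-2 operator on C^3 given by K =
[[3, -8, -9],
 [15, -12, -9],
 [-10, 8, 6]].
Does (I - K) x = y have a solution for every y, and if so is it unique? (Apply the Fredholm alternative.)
(I - K) is invertible (det(I - K) = 16 ≠ 0), so for every y in C^3 the equation (I - K) x = y has a unique solution.

K has rank 2 and factors as K = U V^T = u1 v1^T + u2 v2^T with u1 = (-1, 3, -2), v1 = (3, -1, 0), u2 = (3, 3, -2), v2 = (2, -3, -3) (multiplying out reproduces the displayed K). The nonzero eigenvalues of U V^T coincide with those of the 2 x 2 matrix G = V^T U = [[v1·u1, v1·u2], [v2·u1, v2·u2]] = [[-6, 6], [-5, 3]], and by the Sylvester determinant identity det(I_3 - U V^T) = det(I_2 - V^T U) = det([[7, -6], [5, -2]]) = (7)(-2) - (-6)(5) = 16. (Direct check: I - K =
[[-2, 8, 9],
 [-15, 13, 9],
 [10, -8, -5]]
has determinant 16.) The finite-dimensional Fredholm alternative says: either (I - K) is invertible, or ker(I - K) ≠ {0} and then range(I - K) = ker((I - K)^*)^⊥, with dim ker(I - K) = dim ker((I - K)^*). Since det(I - K) ≠ 0, 1 is not an eigenvalue of K and ker(I - K) = {0}, so we are in the first case: for every y there is a unique x = (I - K)^(-1) y. (Explicitly, by the Woodbury identity, (I - U V^T)^(-1) = I + U (I_2 - G)^(-1) V^T.)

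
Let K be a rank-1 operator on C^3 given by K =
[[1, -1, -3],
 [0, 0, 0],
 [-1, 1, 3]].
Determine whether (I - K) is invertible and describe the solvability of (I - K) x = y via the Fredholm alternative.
(I - K) is invertible (det(I - K) = -3 ≠ 0), so for every y in C^3 the equation (I - K) x = y has a unique solution.

K has rank 1, so it is an outer product K = u v^T: every row of K is a multiple of one row vector. Reading off the entries, u = (-1, 0, 1) and v = (-1, 1, 3) (row i of K equals u_i·v^T). A rank-one matrix u v^T satisfies K u = u (v·u) and kills the (2)-dimensional subspace v^⊥, so its characteristic polynomial is lambda^2 (lambda - v·u) with v·u = tr K = 4. Hence the eigenvalues of I - K are 1 (multiplicity 2) and 1 - (4) = -3, so det(I - K) = -3. (Direct check: I - K =
[[0, 1, 3],
 [0, 1, 0],
 [1, -1, -2]]
has determinant -3.) The finite-dimensional Fredholm alternative says: either (I - K) is invertible, or ker(I - K) ≠ {0} and then range(I - K) = ker((I - K)^*)^⊥, with dim ker(I - K) = dim ker((I - K)^*). Since det(I - K) ≠ 0, 1 is not an eigenvalue of K and ker(I - K) = {0}, so we are in the first case: for every y there is a unique x = (I - K)^(-1) y. Explicitly, by the Sherman–Morrison formula, (I - u v^T)^(-1) = I + u v^T/(1 - v·u), i.e. (I - K)^(-1) = I + K/(-3).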